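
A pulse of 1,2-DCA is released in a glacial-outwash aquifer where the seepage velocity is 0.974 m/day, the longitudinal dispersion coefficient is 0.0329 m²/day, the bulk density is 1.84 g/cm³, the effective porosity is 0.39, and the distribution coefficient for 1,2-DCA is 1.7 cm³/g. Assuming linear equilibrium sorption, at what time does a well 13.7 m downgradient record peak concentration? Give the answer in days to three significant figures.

Retardation factor R = 1 + ρ_b·K_d/n = 1 + 1.84 × 1.7/0.39 = 9.021.
Sorption retards both mechanisms: v_R = v/R = 0.1080 m/day, D_R = D/R = 0.003647 m²/day.
Peak time from v_R²t² + 2D_R t − x² = 0: t = (√(D_R² + v_R²x²) − D_R)/v_R².
√(D_R² + v_R²x²) = √(0.003647² + 0.1080² × 13.7²) = 1.480; v_R² = 0.01166.
t = (1.480 − 0.003647)/0.01166 = 127 days.

127 days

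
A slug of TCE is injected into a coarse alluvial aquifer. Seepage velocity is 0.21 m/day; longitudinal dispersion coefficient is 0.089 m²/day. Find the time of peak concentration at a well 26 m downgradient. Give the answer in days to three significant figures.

For the 1D instantaneous-source solution, setting ∂C/∂t = 0 at fixed x gives v²t² + 2Dt − x² = 0, so t = (√(D² + v²x²) − D)/v².
√(D² + v²x²) = √(0.089² + 0.21² × 26²) = 5.461; v² = 0.0441.
t = (5.461 − 0.089)/0.0441 = 122 days (vs. the pure-advection estimate x/v = 124 d).

122 days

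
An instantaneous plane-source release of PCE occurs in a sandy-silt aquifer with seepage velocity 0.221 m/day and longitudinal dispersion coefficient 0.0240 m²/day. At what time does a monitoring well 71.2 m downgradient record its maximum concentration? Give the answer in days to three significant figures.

For the 1D instantaneous-source solution, setting ∂C/∂t = 0 at fixed x gives v²t² + 2Dt − x² = 0, so t = (√(D² + v²x²) − D)/v².
√(D² + v²x²) = √(0.0240² + 0.221² × 71.2²) = 15.74; v² = 0.048841.
t = (15.74 − 0.0240)/0.048841 = 322 days (vs. the pure-advection estimate x/v = 322 d).

322 days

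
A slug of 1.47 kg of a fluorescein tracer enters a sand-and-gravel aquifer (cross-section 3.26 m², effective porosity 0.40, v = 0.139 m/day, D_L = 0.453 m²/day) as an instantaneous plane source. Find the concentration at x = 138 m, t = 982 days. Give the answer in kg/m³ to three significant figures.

For an instantaneous plane source, C(x,t) = M/(n_e·A·√(4πDt)) · exp(−(x−vt)²/(4Dt)), with n_e·A the pore (flow) area.
Plume center vt = 0.139 × 982 = 136.498 m, so the well at 138 m is 1.502 m downgradient of the peak.
√(4πDt) = 74.77 m, giving peak height M/(n_e·A·√(4πDt)) = 1.47/(0.40 × 3.26 × 74.77) = 0.01508 kg/m³.
(x−vt)²/(4Dt) = (1.502)²/(4 × 0.453 × 982) = 0.001268; exp(−0.001268) = 0.9987.
C = 0.01508 × 0.9987 = 0.0151 kg/m³.

0.0151 kg/m³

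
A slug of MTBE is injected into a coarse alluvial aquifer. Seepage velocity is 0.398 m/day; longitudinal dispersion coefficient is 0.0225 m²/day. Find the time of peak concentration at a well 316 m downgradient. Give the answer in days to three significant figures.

For the 1D instantaneous-source solution, setting ∂C/∂t = 0 at fixed x gives v²t² + 2Dt − x² = 0, so t = (√(D² + v²x²) − D)/v².
√(D² + v²x²) = √(0.0225² + 0.398² × 316²) = 125.8; v² = 0.158404.
t = (125.8 − 0.0225)/0.158404 = 794 days (vs. the pure-advection estimate x/v = 794 d).

794 days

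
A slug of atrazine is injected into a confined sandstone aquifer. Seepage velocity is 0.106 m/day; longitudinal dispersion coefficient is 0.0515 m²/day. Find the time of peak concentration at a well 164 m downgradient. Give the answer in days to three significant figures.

For the 1D instantaneous-source solution, setting ∂C/∂t = 0 at fixed x gives v²t² + 2Dt − x² = 0, so t = (√(D² + v²x²) − D)/v².
√(D² + v²x²) = √(0.0515² + 0.106² × 164²) = 17.38; v² = 0.011236.
t = (17.38 − 0.0515)/0.011236 = 1540 days (vs. the pure-advection estimate x/v = 1550 d).

1540 days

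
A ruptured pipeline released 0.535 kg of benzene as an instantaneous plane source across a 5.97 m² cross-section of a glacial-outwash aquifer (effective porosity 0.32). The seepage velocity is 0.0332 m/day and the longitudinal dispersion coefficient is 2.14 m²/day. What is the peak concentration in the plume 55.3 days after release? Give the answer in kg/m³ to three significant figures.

The peak of an instantaneous 1D plume sits at x = vt; there the Gaussian factor is 1 and C_max = M/(n_e·A·√(4πDt)), where n_e·A is the pore area the mass is dissolved in.
√(4πDt) = √(4π × 2.14 × 55.3) = 38.56 m, so C_max = 0.535/(0.32 × 5.97 × 38.56) = 0.00726 kg/m³.

0.00726 kg/m³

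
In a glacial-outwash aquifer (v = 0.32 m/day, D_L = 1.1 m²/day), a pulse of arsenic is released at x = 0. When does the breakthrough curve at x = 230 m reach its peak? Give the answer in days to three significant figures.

For the 1D instantaneous-source solution, setting ∂C/∂t = 0 at fixed x gives v²t² + 2Dt − x² = 0, so t = (√(D² + v²x²) − D)/v².
√(D² + v²x²) = √(1.1² + 0.32² × 230²) = 73.61; v² = 0.1024.
t = (73.61 − 1.1)/0.1024 = 708 days (vs. the pure-advection estimate x/v = 719 d).

708 days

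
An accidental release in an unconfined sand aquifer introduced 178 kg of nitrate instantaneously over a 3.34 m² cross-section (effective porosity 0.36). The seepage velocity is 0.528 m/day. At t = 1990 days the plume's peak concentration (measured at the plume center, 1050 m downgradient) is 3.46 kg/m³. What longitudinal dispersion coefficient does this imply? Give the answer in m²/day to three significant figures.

0.0732 m²/day

At the plume center C_max = M/(n_e·A·√(4πDt)), so D = M²/(4πt·(n_e·A·C_max)²).
n_e·A·C_max = 0.36 × 3.34 × 3.46 = 4.160 kg/m.
D = 178²/(4π × 1990 × 4.160²) = 0.0732 m²/day.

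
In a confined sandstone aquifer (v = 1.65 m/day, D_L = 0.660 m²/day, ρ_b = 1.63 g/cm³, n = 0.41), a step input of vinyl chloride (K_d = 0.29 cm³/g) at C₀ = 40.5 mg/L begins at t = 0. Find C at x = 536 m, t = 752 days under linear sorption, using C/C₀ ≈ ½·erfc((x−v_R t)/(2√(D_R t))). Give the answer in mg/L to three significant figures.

39.3 mg/L

Retardation factor R = 1 + ρ_b·K_d/n = 1 + 1.63 × 0.29/0.41 = 2.153.
Sorption retards both mechanisms: v_R = v/R = 0.7664 m/day, D_R = D/R = 0.3065 m²/day.
v_R·t = 0.7664 × 752 = 576.3328 m; 2√(D_R t) = 30.36 m; argument = (536 − 576.3328)/30.36 = -1.328.
C = C₀ × ½·erfc(-1.328) = 40.5 × 0.9698 = 39.3 mg/L.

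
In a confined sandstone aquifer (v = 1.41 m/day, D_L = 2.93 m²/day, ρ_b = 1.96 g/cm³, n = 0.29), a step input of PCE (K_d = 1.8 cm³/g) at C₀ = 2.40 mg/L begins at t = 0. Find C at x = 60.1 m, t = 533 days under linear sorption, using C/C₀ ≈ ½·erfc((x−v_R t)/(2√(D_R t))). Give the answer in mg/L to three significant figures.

Retardation factor R = 1 + ρ_b·K_d/n = 1 + 1.96 × 1.8/0.29 = 13.17.
Sorption retards both mechanisms: v_R = v/R = 0.1071 m/day, D_R = D/R = 0.2225 m²/day.
v_R·t = 0.1071 × 533 = 57.0843 m; 2√(D_R t) = 21.78 m; argument = (60.1 − 57.0843)/21.78 = 0.1385.
C = C₀ × ½·erfc(0.1385) = 2.40 × 0.4224 = 1.01 mg/L.

1.01 mg/L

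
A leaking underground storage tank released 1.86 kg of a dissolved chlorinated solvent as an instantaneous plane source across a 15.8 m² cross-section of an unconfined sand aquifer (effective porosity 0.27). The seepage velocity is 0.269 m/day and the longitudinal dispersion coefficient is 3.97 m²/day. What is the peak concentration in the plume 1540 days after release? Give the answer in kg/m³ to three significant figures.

The peak of an instantaneous 1D plume sits at x = vt; there the Gaussian factor is 1 and C_max = M/(n_e·A·√(4πDt)), where n_e·A is the pore area the mass is dissolved in.
√(4πDt) = √(4π × 3.97 × 1540) = 277.2 m, so C_max = 1.86/(0.27 × 15.8 × 277.2) = 0.00157 kg/m³.

0.00157 kg/m³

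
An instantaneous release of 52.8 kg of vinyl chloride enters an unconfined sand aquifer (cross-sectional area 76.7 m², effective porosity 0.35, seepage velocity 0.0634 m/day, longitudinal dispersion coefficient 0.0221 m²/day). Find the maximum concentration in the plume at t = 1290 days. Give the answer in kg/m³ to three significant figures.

0.104 kg/m³

The peak of an instantaneous 1D plume sits at x = vt; there the Gaussian factor is 1 and C_max = M/(n_e·A·√(4πDt)), where n_e·A is the pore area the mass is dissolved in.
√(4πDt) = √(4π × 0.0221 × 1290) = 18.93 m, so C_max = 52.8/(0.35 × 76.7 × 18.93) = 0.104 kg/m³.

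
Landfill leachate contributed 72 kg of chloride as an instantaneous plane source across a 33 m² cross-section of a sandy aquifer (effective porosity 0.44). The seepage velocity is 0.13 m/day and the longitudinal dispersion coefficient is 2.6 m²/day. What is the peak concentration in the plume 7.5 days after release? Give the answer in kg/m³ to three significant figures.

The peak of an instantaneous 1D plume sits at x = vt; there the Gaussian factor is 1 and C_max = M/(n_e·A·√(4πDt)), where n_e·A is the pore area the mass is dissolved in.
√(4πDt) = √(4π × 2.6 × 7.5) = 15.65 m, so C_max = 72/(0.44 × 33 × 15.65) = 0.317 kg/m³.

0.317 kg/m³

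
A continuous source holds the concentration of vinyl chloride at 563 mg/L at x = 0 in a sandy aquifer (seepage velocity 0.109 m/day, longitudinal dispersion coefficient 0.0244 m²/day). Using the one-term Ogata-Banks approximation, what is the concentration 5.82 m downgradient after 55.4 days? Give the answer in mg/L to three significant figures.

311 mg/L

For a continuous step input, C/C₀ ≈ ½·erfc((x−vt)/(2√(Dt))).
vt = 0.109 × 55.4 = 6.0386 m and 2√(Dt) = 2√(0.0244 × 55.4) = 2.325 m.
Argument (x−vt)/(2√(Dt)) = (5.82 − 6.0386)/2.325 = -0.09402; ½·erfc(-0.09402) = 0.5529.
C = 563 × 0.5529 = 311 mg/L.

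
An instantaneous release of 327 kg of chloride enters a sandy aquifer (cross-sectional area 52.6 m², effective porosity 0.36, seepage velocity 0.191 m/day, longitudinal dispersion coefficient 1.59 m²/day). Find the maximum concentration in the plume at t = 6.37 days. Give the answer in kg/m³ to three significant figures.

The peak of an instantaneous 1D plume sits at x = vt; there the Gaussian factor is 1 and C_max = M/(n_e·A·√(4πDt)), where n_e·A is the pore area the mass is dissolved in.
√(4πDt) = √(4π × 1.59 × 6.37) = 11.28 m, so C_max = 327/(0.36 × 52.6 × 11.28) = 1.53 kg/m³.

1.53 kg/m³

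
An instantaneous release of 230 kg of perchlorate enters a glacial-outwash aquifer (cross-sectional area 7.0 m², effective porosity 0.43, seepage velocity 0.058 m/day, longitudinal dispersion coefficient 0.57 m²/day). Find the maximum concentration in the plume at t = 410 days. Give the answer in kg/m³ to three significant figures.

The peak of an instantaneous 1D plume sits at x = vt; there the Gaussian factor is 1 and C_max = M/(n_e·A·√(4πDt)), where n_e·A is the pore area the mass is dissolved in.
√(4πDt) = √(4π × 0.57 × 410) = 54.19 m, so C_max = 230/(0.43 × 7.0 × 54.19) = 1.41 kg/m³.

1.41 kg/m³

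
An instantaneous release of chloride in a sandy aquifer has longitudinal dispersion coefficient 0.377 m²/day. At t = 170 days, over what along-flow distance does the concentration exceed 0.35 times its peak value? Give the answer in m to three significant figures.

32.8 m

The plume is Gaussian with σ = √(2Dt) = √(2 × 0.377 × 170) = 11.32 m.
C/C_peak = exp(−Δx²/(2σ²)) = 0.35 ⇒ Δx = σ·√(−2 ln 0.35) = 11.32 × 1.449 = 16.40 m.
Width = 2Δx = 32.8 m.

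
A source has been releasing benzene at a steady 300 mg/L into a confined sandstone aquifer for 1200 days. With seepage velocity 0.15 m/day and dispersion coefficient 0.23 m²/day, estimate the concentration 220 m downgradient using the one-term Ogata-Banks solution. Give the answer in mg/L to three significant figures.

13.3 mg/L

For a continuous step input, C/C₀ ≈ ½·erfc((x−vt)/(2√(Dt))).
vt = 0.15 × 1200 = 180 m and 2√(Dt) = 2√(0.23 × 1200) = 33.23 m.
Argument (x−vt)/(2√(Dt)) = (220 − 180)/33.23 = 1.204; ½·erfc(1.204) = 0.04431.
C = 300 × 0.04431 = 13.3 mg/L.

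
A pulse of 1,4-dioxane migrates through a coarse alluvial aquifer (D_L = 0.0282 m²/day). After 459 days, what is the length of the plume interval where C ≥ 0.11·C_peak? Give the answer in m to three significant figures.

The plume is Gaussian with σ = √(2Dt) = √(2 × 0.0282 × 459) = 5.088 m.
C/C_peak = exp(−Δx²/(2σ²)) = 0.11 ⇒ Δx = σ·√(−2 ln 0.11) = 5.088 × 2.101 = 10.69 m.
Width = 2Δx = 21.4 m.

21.4 m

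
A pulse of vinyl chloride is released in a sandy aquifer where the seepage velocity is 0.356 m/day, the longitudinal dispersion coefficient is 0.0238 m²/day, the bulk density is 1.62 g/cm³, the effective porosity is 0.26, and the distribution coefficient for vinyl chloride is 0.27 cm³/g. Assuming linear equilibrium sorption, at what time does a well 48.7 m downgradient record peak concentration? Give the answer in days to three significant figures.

366 days

Retardation factor R = 1 + ρ_b·K_d/n = 1 + 1.62 × 0.27/0.26 = 2.682.
Sorption retards both mechanisms: v_R = v/R = 0.1327 m/day, D_R = D/R = 0.008874 m²/day.
Peak time from v_R²t² + 2D_R t − x² = 0: t = (√(D_R² + v_R²x²) − D_R)/v_R².
√(D_R² + v_R²x²) = √(0.008874² + 0.1327² × 48.7²) = 6.462; v_R² = 0.01761.
t = (6.462 − 0.008874)/0.01761 = 366 days.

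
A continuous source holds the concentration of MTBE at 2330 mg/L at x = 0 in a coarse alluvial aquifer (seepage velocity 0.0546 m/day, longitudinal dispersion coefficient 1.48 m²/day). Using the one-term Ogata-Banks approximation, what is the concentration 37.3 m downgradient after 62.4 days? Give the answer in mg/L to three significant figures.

For a continuous step input, C/C₀ ≈ ½·erfc((x−vt)/(2√(Dt))).
vt = 0.0546 × 62.4 = 3.40704 m and 2√(Dt) = 2√(1.48 × 62.4) = 19.22 m.
Argument (x−vt)/(2√(Dt)) = (37.3 − 3.40704)/19.22 = 1.763; ½·erfc(1.763) = 0.006329.
C = 2330 × 0.006329 = 14.7 mg/L.

14.7 mg/L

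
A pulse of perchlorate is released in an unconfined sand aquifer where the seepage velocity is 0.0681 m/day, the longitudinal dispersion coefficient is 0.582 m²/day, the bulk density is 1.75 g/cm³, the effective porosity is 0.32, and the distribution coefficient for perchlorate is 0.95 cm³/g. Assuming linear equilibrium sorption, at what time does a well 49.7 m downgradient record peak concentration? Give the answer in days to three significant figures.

3810 days

Retardation factor R = 1 + ρ_b·K_d/n = 1 + 1.75 × 0.95/0.32 = 6.195.
Sorption retards both mechanisms: v_R = v/R = 0.01099 m/day, D_R = D/R = 0.09395 m²/day.
Peak time from v_R²t² + 2D_R t − x² = 0: t = (√(D_R² + v_R²x²) − D_R)/v_R².
√(D_R² + v_R²x²) = √(0.09395² + 0.01099² × 49.7²) = 0.5542; v_R² = 0.0001208.
t = (0.5542 − 0.09395)/0.0001208 = 3810 days.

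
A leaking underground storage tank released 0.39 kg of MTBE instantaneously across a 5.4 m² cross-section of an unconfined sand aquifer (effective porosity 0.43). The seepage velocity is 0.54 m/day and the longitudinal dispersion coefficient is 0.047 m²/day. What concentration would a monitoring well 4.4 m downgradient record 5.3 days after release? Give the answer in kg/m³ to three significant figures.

0.00884 kg/m³

For an instantaneous plane source, C(x,t) = M/(n_e·A·√(4πDt)) · exp(−(x−vt)²/(4Dt)), with n_e·A the pore (flow) area.
Plume center vt = 0.54 × 5.3 = 2.862 m, so the well at 4.4 m is 1.538 m downgradient of the peak.
√(4πDt) = 1.769 m, giving peak height M/(n_e·A·√(4πDt)) = 0.39/(0.43 × 5.4 × 1.769) = 0.09495 kg/m³.
(x−vt)²/(4Dt) = (1.538)²/(4 × 0.047 × 5.3) = 2.374; exp(−2.374) = 0.09311.
C = 0.09495 × 0.09311 = 0.00884 kg/m³.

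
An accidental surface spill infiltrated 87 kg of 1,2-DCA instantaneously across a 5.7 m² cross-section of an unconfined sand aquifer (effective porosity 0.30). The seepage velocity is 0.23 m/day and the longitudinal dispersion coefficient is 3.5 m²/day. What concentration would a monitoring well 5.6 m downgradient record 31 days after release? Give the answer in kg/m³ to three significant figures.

1.37 kg/m³

For an instantaneous plane source, C(x,t) = M/(n_e·A·√(4πDt)) · exp(−(x−vt)²/(4Dt)), with n_e·A the pore (flow) area.
Plume center vt = 0.23 × 31 = 7.13 m, so the well at 5.6 m is 1.53 m upgradient of the peak.
√(4πDt) = 36.92 m, giving peak height M/(n_e·A·√(4πDt)) = 87/(0.30 × 5.7 × 36.92) = 1.378 kg/m³.
(x−vt)²/(4Dt) = (-1.53)²/(4 × 3.5 × 31) = 0.005394; exp(−0.005394) = 0.9946.
C = 1.378 × 0.9946 = 1.37 kg/m³.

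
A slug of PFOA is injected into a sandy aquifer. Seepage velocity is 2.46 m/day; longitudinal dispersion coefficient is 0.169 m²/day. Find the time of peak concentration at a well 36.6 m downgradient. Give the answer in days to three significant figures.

14.9 days

For the 1D instantaneous-source solution, setting ∂C/∂t = 0 at fixed x gives v²t² + 2Dt − x² = 0, so t = (√(D² + v²x²) − D)/v².
√(D² + v²x²) = √(0.169² + 2.46² × 36.6²) = 90.04; v² = 6.0516.
t = (90.04 − 0.169)/6.0516 = 14.9 days (vs. the pure-advection estimate x/v = 14.9 d).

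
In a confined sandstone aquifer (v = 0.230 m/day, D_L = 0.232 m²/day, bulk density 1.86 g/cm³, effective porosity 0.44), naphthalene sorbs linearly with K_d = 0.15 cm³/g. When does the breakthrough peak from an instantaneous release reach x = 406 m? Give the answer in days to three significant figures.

Retardation factor R = 1 + ρ_b·K_d/n = 1 + 1.86 × 0.15/0.44 = 1.634.
Sorption retards both mechanisms: v_R = v/R = 0.1408 m/day, D_R = D/R = 0.1420 m²/day.
Peak time from v_R²t² + 2D_R t − x² = 0: t = (√(D_R² + v_R²x²) − D_R)/v_R².
√(D_R² + v_R²x²) = √(0.1420² + 0.1408² × 406²) = 57.16; v_R² = 0.01982.
t = (57.16 − 0.1420)/0.01982 = 2880 days.

2880 days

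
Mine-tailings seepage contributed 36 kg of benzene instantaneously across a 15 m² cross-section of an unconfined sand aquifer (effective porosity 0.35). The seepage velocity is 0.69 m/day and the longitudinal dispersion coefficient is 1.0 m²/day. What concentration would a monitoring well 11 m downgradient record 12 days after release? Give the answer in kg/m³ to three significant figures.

For an instantaneous plane source, C(x,t) = M/(n_e·A·√(4πDt)) · exp(−(x−vt)²/(4Dt)), with n_e·A the pore (flow) area.
Plume center vt = 0.69 × 12 = 8.28 m, so the well at 11 m is 2.72 m downgradient of the peak.
√(4πDt) = 12.28 m, giving peak height M/(n_e·A·√(4πDt)) = 36/(0.35 × 15 × 12.28) = 0.5584 kg/m³.
(x−vt)²/(4Dt) = (2.72)²/(4 × 1.0 × 12) = 0.1541; exp(−0.1541) = 0.8572.
C = 0.5584 × 0.8572 = 0.479 kg/m³.

0.479 kg/m³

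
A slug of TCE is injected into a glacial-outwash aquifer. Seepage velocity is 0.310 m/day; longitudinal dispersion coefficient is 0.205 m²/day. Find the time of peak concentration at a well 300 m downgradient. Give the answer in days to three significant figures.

966 days

For the 1D instantaneous-source solution, setting ∂C/∂t = 0 at fixed x gives v²t² + 2Dt − x² = 0, so t = (√(D² + v²x²) − D)/v².
√(D² + v²x²) = √(0.205² + 0.310² × 300²) = 93.00; v² = 0.0961.
t = (93.00 − 0.205)/0.0961 = 966 days (vs. the pure-advection estimate x/v = 968 d).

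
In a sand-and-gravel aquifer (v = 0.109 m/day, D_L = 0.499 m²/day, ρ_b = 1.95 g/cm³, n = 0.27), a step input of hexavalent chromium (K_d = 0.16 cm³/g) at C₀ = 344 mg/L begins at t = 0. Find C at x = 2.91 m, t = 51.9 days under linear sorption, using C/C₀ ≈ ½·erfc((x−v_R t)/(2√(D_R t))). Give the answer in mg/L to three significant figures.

164 mg/L

Retardation factor R = 1 + ρ_b·K_d/n = 1 + 1.95 × 0.16/0.27 = 2.156.
Sorption retards both mechanisms: v_R = v/R = 0.05056 m/day, D_R = D/R = 0.2314 m²/day.
v_R·t = 0.05056 × 51.9 = 2.624064 m; 2√(D_R t) = 6.931 m; argument = (2.91 − 2.624064)/6.931 = 0.04125.
C = C₀ × ½·erfc(0.04125) = 344 × 0.4767 = 164 mg/L.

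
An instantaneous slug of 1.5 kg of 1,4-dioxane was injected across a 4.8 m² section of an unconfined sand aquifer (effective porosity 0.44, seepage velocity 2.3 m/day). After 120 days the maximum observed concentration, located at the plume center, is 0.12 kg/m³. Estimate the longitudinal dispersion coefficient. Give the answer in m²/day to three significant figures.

At the plume center C_max = M/(n_e·A·√(4πDt)), so D = M²/(4πt·(n_e·A·C_max)²).
n_e·A·C_max = 0.44 × 4.8 × 0.12 = 0.2534 kg/m.
D = 1.5²/(4π × 120 × 0.2534²) = 0.0232 m²/day.

0.0232 m²/day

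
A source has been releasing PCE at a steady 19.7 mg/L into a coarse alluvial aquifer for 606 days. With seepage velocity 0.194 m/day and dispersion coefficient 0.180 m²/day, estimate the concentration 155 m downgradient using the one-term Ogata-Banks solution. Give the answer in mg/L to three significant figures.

0.111 mg/L

For a continuous step input, C/C₀ ≈ ½·erfc((x−vt)/(2√(Dt))).
vt = 0.194 × 606 = 117.564 m and 2√(Dt) = 2√(0.180 × 606) = 20.89 m.
Argument (x−vt)/(2√(Dt)) = (155 − 117.564)/20.89 = 1.792; ½·erfc(1.792) = 0.005634.
C = 19.7 × 0.005634 = 0.111 mg/L.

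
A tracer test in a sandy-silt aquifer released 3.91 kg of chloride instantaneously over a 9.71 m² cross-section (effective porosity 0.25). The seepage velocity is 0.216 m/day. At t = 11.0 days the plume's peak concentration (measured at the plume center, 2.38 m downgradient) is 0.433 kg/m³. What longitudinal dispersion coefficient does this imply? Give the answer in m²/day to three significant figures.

0.100 m²/day

At the plume center C_max = M/(n_e·A·√(4πDt)), so D = M²/(4πt·(n_e·A·C_max)²).
n_e·A·C_max = 0.25 × 9.71 × 0.433 = 1.051 kg/m.
D = 3.91²/(4π × 11.0 × 1.051²) = 0.100 m²/day.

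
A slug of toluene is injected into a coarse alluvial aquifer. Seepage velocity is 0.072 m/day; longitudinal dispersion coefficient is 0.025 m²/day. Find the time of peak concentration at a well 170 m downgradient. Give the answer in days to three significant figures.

For the 1D instantaneous-source solution, setting ∂C/∂t = 0 at fixed x gives v²t² + 2Dt − x² = 0, so t = (√(D² + v²x²) − D)/v².
√(D² + v²x²) = √(0.025² + 0.072² × 170²) = 12.24; v² = 0.005184.
t = (12.24 − 0.025)/0.005184 = 2360 days (vs. the pure-advection estimate x/v = 2360 d).

2360 days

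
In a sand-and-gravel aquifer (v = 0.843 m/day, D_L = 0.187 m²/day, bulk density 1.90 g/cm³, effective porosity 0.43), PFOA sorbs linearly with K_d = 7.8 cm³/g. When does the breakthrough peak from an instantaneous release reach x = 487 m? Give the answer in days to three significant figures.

Retardation factor R = 1 + ρ_b·K_d/n = 1 + 1.90 × 7.8/0.43 = 35.47.
Sorption retards both mechanisms: v_R = v/R = 0.02377 m/day, D_R = D/R = 0.005272 m²/day.
Peak time from v_R²t² + 2D_R t − x² = 0: t = (√(D_R² + v_R²x²) − D_R)/v_R².
√(D_R² + v_R²x²) = √(0.005272² + 0.02377² × 487²) = 11.58; v_R² = 0.0005650.
t = (11.58 − 0.005272)/0.0005650 = 20500 days.

20500 days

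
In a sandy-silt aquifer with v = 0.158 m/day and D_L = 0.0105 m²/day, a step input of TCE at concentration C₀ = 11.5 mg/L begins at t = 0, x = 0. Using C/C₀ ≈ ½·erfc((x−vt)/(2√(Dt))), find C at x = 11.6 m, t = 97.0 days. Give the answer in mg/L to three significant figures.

For a continuous step input, C/C₀ ≈ ½·erfc((x−vt)/(2√(Dt))).
vt = 0.158 × 97.0 = 15.326 m and 2√(Dt) = 2√(0.0105 × 97.0) = 2.018 m.
Argument (x−vt)/(2√(Dt)) = (11.6 − 15.326)/2.018 = -1.846; ½·erfc(-1.846) = 0.9955.
C = 11.5 × 0.9955 = 11.4 mg/L.

11.4 mg/L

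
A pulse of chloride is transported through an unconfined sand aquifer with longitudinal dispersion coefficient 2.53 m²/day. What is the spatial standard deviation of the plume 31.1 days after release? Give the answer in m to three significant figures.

Dispersive spreading gives a Gaussian with σ² = 2Dt; advection only shifts the center.
σ = √(2 × 2.53 × 31.1) = 12.5 m.

12.5 m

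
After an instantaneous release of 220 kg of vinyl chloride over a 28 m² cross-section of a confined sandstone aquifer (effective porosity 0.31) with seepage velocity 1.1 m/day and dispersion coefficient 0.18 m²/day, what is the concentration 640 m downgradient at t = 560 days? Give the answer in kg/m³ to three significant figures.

For an instantaneous plane source, C(x,t) = M/(n_e·A·√(4πDt)) · exp(−(x−vt)²/(4Dt)), with n_e·A the pore (flow) area.
Plume center vt = 1.1 × 560 = 616 m, so the well at 640 m is 24 m downgradient of the peak.
√(4πDt) = 35.59 m, giving peak height M/(n_e·A·√(4πDt)) = 220/(0.31 × 28 × 35.59) = 0.7122 kg/m³.
(x−vt)²/(4Dt) = (24)²/(4 × 0.18 × 560) = 1.429; exp(−1.429) = 0.2395.
C = 0.7122 × 0.2395 = 0.171 kg/m³.

0.171 kg/m³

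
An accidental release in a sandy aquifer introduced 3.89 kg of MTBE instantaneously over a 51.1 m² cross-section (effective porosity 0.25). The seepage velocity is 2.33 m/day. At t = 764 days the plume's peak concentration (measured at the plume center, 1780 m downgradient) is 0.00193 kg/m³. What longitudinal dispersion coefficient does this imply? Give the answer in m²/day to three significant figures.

At the plume center C_max = M/(n_e·A·√(4πDt)), so D = M²/(4πt·(n_e·A·C_max)²).
n_e·A·C_max = 0.25 × 51.1 × 0.00193 = 0.02466 kg/m.
D = 3.89²/(4π × 764 × 0.02466²) = 2.59 m²/day.

2.59 m²/day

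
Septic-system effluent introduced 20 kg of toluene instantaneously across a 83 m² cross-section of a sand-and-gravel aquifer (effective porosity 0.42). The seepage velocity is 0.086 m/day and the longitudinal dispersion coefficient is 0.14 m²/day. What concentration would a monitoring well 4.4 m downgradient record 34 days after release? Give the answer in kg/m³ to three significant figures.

For an instantaneous plane source, C(x,t) = M/(n_e·A·√(4πDt)) · exp(−(x−vt)²/(4Dt)), with n_e·A the pore (flow) area.
Plume center vt = 0.086 × 34 = 2.924 m, so the well at 4.4 m is 1.476 m downgradient of the peak.
√(4πDt) = 7.734 m, giving peak height M/(n_e·A·√(4πDt)) = 20/(0.42 × 83 × 7.734) = 0.07418 kg/m³.
(x−vt)²/(4Dt) = (1.476)²/(4 × 0.14 × 34) = 0.1144; exp(−0.1144) = 0.8919.
C = 0.07418 × 0.8919 = 0.0662 kg/m³.

0.0662 kg/m³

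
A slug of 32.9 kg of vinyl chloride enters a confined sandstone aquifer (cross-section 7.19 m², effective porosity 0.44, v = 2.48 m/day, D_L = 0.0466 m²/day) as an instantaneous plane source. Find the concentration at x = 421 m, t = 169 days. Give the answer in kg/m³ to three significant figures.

For an instantaneous plane source, C(x,t) = M/(n_e·A·√(4πDt)) · exp(−(x−vt)²/(4Dt)), with n_e·A the pore (flow) area.
Plume center vt = 2.48 × 169 = 419.12 m, so the well at 421 m is 1.88 m downgradient of the peak.
√(4πDt) = 9.948 m, giving peak height M/(n_e·A·√(4πDt)) = 32.9/(0.44 × 7.19 × 9.948) = 1.045 kg/m³.
(x−vt)²/(4Dt) = (1.88)²/(4 × 0.0466 × 169) = 0.1122; exp(−0.1122) = 0.8939.
C = 1.045 × 0.8939 = 0.934 kg/m³.

0.934 kg/m³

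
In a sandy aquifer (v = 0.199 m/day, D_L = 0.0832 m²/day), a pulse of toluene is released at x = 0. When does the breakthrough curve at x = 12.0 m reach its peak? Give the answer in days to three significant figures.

For the 1D instantaneous-source solution, setting ∂C/∂t = 0 at fixed x gives v²t² + 2Dt − x² = 0, so t = (√(D² + v²x²) − D)/v².
√(D² + v²x²) = √(0.0832² + 0.199² × 12.0²) = 2.389; v² = 0.039601.
t = (2.389 − 0.0832)/0.039601 = 58.2 days (vs. the pure-advection estimate x/v = 60.3 d).

58.2 days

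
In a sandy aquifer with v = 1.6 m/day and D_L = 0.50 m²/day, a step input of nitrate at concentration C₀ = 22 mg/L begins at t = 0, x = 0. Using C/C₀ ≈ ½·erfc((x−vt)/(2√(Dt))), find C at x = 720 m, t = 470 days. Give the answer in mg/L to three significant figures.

20.5 mg/L

For a continuous step input, C/C₀ ≈ ½·erfc((x−vt)/(2√(Dt))).
vt = 1.6 × 470 = 752 m and 2√(Dt) = 2√(0.50 × 470) = 30.66 m.
Argument (x−vt)/(2√(Dt)) = (720 − 752)/30.66 = -1.044; ½·erfc(-1.044) = 0.9301.
C = 22 × 0.9301 = 20.5 mg/L.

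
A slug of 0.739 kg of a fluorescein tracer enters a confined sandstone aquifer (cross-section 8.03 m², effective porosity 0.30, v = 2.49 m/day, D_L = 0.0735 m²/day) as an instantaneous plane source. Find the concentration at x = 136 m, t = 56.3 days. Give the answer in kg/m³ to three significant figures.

0.0148 kg/m³

For an instantaneous plane source, C(x,t) = M/(n_e·A·√(4πDt)) · exp(−(x−vt)²/(4Dt)), with n_e·A the pore (flow) area.
Plume center vt = 2.49 × 56.3 = 140.187 m, so the well at 136 m is 4.187 m upgradient of the peak.
√(4πDt) = 7.211 m, giving peak height M/(n_e·A·√(4πDt)) = 0.739/(0.30 × 8.03 × 7.211) = 0.04254 kg/m³.
(x−vt)²/(4Dt) = (-4.187)²/(4 × 0.0735 × 56.3) = 1.059; exp(−1.059) = 0.3468.
C = 0.04254 × 0.3468 = 0.0148 kg/m³.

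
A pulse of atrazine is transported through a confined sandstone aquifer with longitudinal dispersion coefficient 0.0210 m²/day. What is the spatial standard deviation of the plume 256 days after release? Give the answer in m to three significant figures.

Dispersive spreading gives a Gaussian with σ² = 2Dt; advection only shifts the center.
σ = √(2 × 0.0210 × 256) = 3.28 m.

3.28 m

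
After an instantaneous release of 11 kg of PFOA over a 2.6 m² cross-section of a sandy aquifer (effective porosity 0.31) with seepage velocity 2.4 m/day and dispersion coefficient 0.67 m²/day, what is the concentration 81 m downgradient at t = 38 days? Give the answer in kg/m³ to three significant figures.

0.275 kg/m³

For an instantaneous plane source, C(x,t) = M/(n_e·A·√(4πDt)) · exp(−(x−vt)²/(4Dt)), with n_e·A the pore (flow) area.
Plume center vt = 2.4 × 38 = 91.2 m, so the well at 81 m is 10.2 m upgradient of the peak.
√(4πDt) = 17.89 m, giving peak height M/(n_e·A·√(4πDt)) = 11/(0.31 × 2.6 × 17.89) = 0.7629 kg/m³.
(x−vt)²/(4Dt) = (-10.2)²/(4 × 0.67 × 38) = 1.022; exp(−1.022) = 0.3599.
C = 0.7629 × 0.3599 = 0.275 kg/m³.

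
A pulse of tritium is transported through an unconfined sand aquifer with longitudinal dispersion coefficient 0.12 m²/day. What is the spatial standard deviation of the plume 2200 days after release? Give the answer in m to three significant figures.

23.0 m

Dispersive spreading gives a Gaussian with σ² = 2Dt; advection only shifts the center.
σ = √(2 × 0.12 × 2200) = 23.0 m.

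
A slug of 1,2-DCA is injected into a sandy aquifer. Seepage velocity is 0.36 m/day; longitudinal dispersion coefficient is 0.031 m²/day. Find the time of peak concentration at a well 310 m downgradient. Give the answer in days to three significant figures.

For the 1D instantaneous-source solution, setting ∂C/∂t = 0 at fixed x gives v²t² + 2Dt − x² = 0, so t = (√(D² + v²x²) − D)/v².
√(D² + v²x²) = √(0.031² + 0.36² × 310²) = 111.6; v² = 0.1296.
t = (111.6 − 0.031)/0.1296 = 861 days (vs. the pure-advection estimate x/v = 861 d).

861 days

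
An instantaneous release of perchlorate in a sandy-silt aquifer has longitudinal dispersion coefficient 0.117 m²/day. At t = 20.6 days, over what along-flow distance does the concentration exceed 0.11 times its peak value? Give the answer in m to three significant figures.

9.23 m

The plume is Gaussian with σ = √(2Dt) = √(2 × 0.117 × 20.6) = 2.196 m.
C/C_peak = exp(−Δx²/(2σ²)) = 0.11 ⇒ Δx = σ·√(−2 ln 0.11) = 2.196 × 2.101 = 4.614 m.
Width = 2Δx = 9.23 m.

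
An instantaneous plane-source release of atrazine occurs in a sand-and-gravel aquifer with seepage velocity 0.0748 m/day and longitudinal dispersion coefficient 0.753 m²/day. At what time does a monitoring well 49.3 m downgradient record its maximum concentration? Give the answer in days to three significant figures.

For the 1D instantaneous-source solution, setting ∂C/∂t = 0 at fixed x gives v²t² + 2Dt − x² = 0, so t = (√(D² + v²x²) − D)/v².
√(D² + v²x²) = √(0.753² + 0.0748² × 49.3²) = 3.764; v² = 0.00559504.
t = (3.764 − 0.753)/0.00559504 = 538 days (vs. the pure-advection estimate x/v = 659 d).

538 days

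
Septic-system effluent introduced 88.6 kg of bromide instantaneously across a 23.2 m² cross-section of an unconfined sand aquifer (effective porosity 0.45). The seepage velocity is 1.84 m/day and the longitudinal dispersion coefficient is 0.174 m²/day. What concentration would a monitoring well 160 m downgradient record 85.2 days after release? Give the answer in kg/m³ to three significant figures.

For an instantaneous plane source, C(x,t) = M/(n_e·A·√(4πDt)) · exp(−(x−vt)²/(4Dt)), with n_e·A the pore (flow) area.
Plume center vt = 1.84 × 85.2 = 156.768 m, so the well at 160 m is 3.232 m downgradient of the peak.
√(4πDt) = 13.65 m, giving peak height M/(n_e·A·√(4πDt)) = 88.6/(0.45 × 23.2 × 13.65) = 0.6217 kg/m³.
(x−vt)²/(4Dt) = (3.232)²/(4 × 0.174 × 85.2) = 0.1762; exp(−0.1762) = 0.8385.
C = 0.6217 × 0.8385 = 0.521 kg/m³.

0.521 kg/m³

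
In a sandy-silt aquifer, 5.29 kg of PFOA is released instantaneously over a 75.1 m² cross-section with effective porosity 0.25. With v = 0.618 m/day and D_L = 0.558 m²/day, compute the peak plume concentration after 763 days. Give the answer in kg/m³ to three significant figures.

0.00385 kg/m³

The peak of an instantaneous 1D plume sits at x = vt; there the Gaussian factor is 1 and C_max = M/(n_e·A·√(4πDt)), where n_e·A is the pore area the mass is dissolved in.
√(4πDt) = √(4π × 0.558 × 763) = 73.14 m, so C_max = 5.29/(0.25 × 75.1 × 73.14) = 0.00385 kg/m³.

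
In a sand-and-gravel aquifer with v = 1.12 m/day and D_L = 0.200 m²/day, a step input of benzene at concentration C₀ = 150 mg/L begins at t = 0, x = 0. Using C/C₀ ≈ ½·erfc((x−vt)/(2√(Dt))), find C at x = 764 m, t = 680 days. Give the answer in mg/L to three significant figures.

66.3 mg/L

For a continuous step input, C/C₀ ≈ ½·erfc((x−vt)/(2√(Dt))).
vt = 1.12 × 680 = 761.6 m and 2√(Dt) = 2√(0.200 × 680) = 23.32 m.
Argument (x−vt)/(2√(Dt)) = (764 − 761.6)/23.32 = 0.1029; ½·erfc(0.1029) = 0.4421.
C = 150 × 0.4421 = 66.3 mg/L.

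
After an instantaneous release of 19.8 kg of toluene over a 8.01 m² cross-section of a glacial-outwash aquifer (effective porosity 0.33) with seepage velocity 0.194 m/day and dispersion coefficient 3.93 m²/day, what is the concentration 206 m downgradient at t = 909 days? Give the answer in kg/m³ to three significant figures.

0.0332 kg/m³

For an instantaneous plane source, C(x,t) = M/(n_e·A·√(4πDt)) · exp(−(x−vt)²/(4Dt)), with n_e·A the pore (flow) area.
Plume center vt = 0.194 × 909 = 176.346 m, so the well at 206 m is 29.654 m downgradient of the peak.
√(4πDt) = 211.9 m, giving peak height M/(n_e·A·√(4πDt)) = 19.8/(0.33 × 8.01 × 211.9) = 0.03535 kg/m³.
(x−vt)²/(4Dt) = (29.654)²/(4 × 3.93 × 909) = 0.06154; exp(−0.06154) = 0.9403.
C = 0.03535 × 0.9403 = 0.0332 kg/m³.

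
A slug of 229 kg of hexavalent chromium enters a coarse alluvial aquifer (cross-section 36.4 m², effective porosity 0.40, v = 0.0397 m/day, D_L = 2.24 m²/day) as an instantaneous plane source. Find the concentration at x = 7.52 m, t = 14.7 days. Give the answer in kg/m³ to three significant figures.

For an instantaneous plane source, C(x,t) = M/(n_e·A·√(4πDt)) · exp(−(x−vt)²/(4Dt)), with n_e·A the pore (flow) area.
Plume center vt = 0.0397 × 14.7 = 0.58359 m, so the well at 7.52 m is 6.93641 m downgradient of the peak.
√(4πDt) = 20.34 m, giving peak height M/(n_e·A·√(4πDt)) = 229/(0.40 × 36.4 × 20.34) = 0.7733 kg/m³.
(x−vt)²/(4Dt) = (6.93641)²/(4 × 2.24 × 14.7) = 0.3653; exp(−0.3653) = 0.6940.
C = 0.7733 × 0.6940 = 0.537 kg/m³.

0.537 kg/m³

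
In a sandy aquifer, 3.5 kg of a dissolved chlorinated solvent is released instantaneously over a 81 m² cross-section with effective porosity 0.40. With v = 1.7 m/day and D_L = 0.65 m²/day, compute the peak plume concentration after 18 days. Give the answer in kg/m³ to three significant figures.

0.00891 kg/m³

The peak of an instantaneous 1D plume sits at x = vt; there the Gaussian factor is 1 and C_max = M/(n_e·A·√(4πDt)), where n_e·A is the pore area the mass is dissolved in.
√(4πDt) = √(4π × 0.65 × 18) = 12.13 m, so C_max = 3.5/(0.40 × 81 × 12.13) = 0.00891 kg/m³.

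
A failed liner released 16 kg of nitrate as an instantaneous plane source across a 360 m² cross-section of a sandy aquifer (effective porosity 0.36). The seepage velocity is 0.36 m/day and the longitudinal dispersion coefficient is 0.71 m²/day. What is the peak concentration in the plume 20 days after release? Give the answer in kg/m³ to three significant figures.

0.00924 kg/m³

The peak of an instantaneous 1D plume sits at x = vt; there the Gaussian factor is 1 and C_max = M/(n_e·A·√(4πDt)), where n_e·A is the pore area the mass is dissolved in.
√(4πDt) = √(4π × 0.71 × 20) = 13.36 m, so C_max = 16/(0.36 × 360 × 13.36) = 0.00924 kg/m³.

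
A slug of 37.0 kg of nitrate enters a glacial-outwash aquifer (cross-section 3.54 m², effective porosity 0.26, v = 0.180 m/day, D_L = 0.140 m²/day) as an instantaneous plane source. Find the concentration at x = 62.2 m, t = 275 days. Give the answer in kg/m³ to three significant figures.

0.641 kg/m³

For an instantaneous plane source, C(x,t) = M/(n_e·A·√(4πDt)) · exp(−(x−vt)²/(4Dt)), with n_e·A the pore (flow) area.
Plume center vt = 0.180 × 275 = 49.5 m, so the well at 62.2 m is 12.7 m downgradient of the peak.
√(4πDt) = 22.00 m, giving peak height M/(n_e·A·√(4πDt)) = 37.0/(0.26 × 3.54 × 22.00) = 1.827 kg/m³.
(x−vt)²/(4Dt) = (12.7)²/(4 × 0.140 × 275) = 1.047; exp(−1.047) = 0.3510.
C = 1.827 × 0.3510 = 0.641 kg/m³.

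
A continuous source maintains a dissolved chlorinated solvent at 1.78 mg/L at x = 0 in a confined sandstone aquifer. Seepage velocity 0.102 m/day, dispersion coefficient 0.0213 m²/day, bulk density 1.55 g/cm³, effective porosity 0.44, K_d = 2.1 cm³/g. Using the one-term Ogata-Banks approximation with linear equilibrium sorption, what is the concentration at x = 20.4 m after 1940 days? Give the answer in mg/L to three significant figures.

Retardation factor R = 1 + ρ_b·K_d/n = 1 + 1.55 × 2.1/0.44 = 8.398.
Sorption retards both mechanisms: v_R = v/R = 0.01215 m/day, D_R = D/R = 0.002536 m²/day.
v_R·t = 0.01215 × 1940 = 23.571 m; 2√(D_R t) = 4.436 m; argument = (20.4 − 23.571)/4.436 = -0.7148.
C = C₀ × ½·erfc(-0.7148) = 1.78 × 0.8440 = 1.50 mg/L.

1.50 mg/L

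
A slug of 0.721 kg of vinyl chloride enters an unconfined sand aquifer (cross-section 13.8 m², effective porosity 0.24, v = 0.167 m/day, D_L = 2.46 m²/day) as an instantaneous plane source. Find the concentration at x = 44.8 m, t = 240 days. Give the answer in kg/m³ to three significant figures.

0.00250 kg/m³

For an instantaneous plane source, C(x,t) = M/(n_e·A·√(4πDt)) · exp(−(x−vt)²/(4Dt)), with n_e·A the pore (flow) area.
Plume center vt = 0.167 × 240 = 40.08 m, so the well at 44.8 m is 4.72 m downgradient of the peak.
√(4πDt) = 86.13 m, giving peak height M/(n_e·A·√(4πDt)) = 0.721/(0.24 × 13.8 × 86.13) = 0.002527 kg/m³.
(x−vt)²/(4Dt) = (4.72)²/(4 × 2.46 × 240) = 0.009434; exp(−0.009434) = 0.9906.
C = 0.002527 × 0.9906 = 0.00250 kg/m³.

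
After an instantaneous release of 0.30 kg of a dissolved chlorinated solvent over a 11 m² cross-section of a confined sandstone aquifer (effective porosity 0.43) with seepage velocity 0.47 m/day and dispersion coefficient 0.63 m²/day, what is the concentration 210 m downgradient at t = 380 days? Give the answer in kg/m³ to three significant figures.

0.000413 kg/m³

For an instantaneous plane source, C(x,t) = M/(n_e·A·√(4πDt)) · exp(−(x−vt)²/(4Dt)), with n_e·A the pore (flow) area.
Plume center vt = 0.47 × 380 = 178.6 m, so the well at 210 m is 31.4 m downgradient of the peak.
√(4πDt) = 54.85 m, giving peak height M/(n_e·A·√(4πDt)) = 0.30/(0.43 × 11 × 54.85) = 0.001156 kg/m³.
(x−vt)²/(4Dt) = (31.4)²/(4 × 0.63 × 380) = 1.030; exp(−1.030) = 0.3570.
C = 0.001156 × 0.3570 = 0.000413 kg/m³.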